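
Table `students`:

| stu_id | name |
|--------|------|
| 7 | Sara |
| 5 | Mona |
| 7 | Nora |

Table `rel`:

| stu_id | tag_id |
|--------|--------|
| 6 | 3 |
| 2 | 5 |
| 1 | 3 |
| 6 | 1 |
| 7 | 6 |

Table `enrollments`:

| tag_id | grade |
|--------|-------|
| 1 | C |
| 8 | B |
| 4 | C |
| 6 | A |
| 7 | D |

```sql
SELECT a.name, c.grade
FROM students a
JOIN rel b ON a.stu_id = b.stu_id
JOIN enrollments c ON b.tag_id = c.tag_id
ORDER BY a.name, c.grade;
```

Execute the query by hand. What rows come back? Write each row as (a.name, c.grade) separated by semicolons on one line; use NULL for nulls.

(Nora, A); (Sara, A)

Evaluate left to right. First `students a INNER JOIN rel b` on stu_id: 2 row(s).
Then INNER JOIN `enrollments c` on tag_id: keep only rows whose b.tag_id appears in c.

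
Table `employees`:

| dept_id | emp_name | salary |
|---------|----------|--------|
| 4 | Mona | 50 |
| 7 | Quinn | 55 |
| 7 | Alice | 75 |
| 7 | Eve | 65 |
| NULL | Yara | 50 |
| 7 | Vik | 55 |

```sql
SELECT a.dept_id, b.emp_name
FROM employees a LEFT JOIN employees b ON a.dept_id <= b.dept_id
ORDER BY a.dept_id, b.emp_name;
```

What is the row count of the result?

LEFT JOIN keeps every row from `employees a`; unmatched rows get NULL for `employees b`'s columns.
Matching on a.dept_id <= b.dept_id. A NULL in a compared column never satisfies the condition.
Matched pairs: 21; unmatched a rows kept: 1.
Total: 21 matched + 1 padded = 22 rows.

22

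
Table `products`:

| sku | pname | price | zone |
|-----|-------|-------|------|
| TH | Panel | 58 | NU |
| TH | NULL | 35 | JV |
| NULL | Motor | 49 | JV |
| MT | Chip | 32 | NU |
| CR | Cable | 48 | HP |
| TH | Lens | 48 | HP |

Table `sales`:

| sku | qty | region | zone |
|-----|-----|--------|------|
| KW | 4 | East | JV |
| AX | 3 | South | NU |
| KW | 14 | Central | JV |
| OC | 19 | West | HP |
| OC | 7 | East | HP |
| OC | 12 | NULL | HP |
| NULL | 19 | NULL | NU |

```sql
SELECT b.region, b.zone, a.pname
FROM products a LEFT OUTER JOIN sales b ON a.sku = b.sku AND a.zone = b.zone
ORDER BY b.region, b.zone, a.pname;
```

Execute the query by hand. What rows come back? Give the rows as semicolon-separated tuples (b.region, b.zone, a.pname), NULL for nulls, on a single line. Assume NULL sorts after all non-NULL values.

LEFT JOIN keeps every row from `products`; unmatched rows get NULL for `sales`'s columns.
Matching on a.sku = b.sku AND a.zone = b.zone. A NULL in a compared column never satisfies the condition.
- a[0] sku=TH, zone=NU → no match; kept with NULLs on the b side.
- a[1] sku=TH, zone=JV → no match; kept with NULLs on the b side.
- a[2] sku=NULL, zone=JV → no match; kept with NULLs on the b side.
- a[3] sku=MT, zone=NU → no match; kept with NULLs on the b side.
- a[4] sku=CR, zone=HP → no match; kept with NULLs on the b side.
- a[5] sku=TH, zone=HP → no match; kept with NULLs on the b side.
After projecting and ordering:
b.region | b.zone | a.pname
NULL | NULL | Cable
NULL | NULL | Chip
NULL | NULL | Lens
NULL | NULL | Motor
NULL | NULL | Panel
NULL | NULL | NULL

(NULL, NULL, Cable); (NULL, NULL, Chip); (NULL, NULL, Lens); (NULL, NULL, Motor); (NULL, NULL, Panel); (NULL, NULL, NULL)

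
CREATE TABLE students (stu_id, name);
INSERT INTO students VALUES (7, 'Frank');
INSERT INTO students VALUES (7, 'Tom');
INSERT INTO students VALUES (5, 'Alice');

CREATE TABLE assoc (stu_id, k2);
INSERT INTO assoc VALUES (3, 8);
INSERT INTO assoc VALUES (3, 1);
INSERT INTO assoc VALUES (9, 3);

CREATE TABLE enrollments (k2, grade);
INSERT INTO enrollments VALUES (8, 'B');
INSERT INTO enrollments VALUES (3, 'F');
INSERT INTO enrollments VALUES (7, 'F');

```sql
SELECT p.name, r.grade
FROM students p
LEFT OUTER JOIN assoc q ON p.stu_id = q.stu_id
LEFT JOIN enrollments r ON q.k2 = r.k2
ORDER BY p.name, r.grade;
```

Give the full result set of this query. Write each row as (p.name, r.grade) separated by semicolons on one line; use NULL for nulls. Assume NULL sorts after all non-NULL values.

(Alice, NULL); (Frank, NULL); (Tom, NULL)

Step 1 — p LEFT JOIN q on stu_id → 3 row(s).
Then LEFT JOIN `enrollments r` on k2: each of those 3 rows is kept; rows whose q.k2 has no match in r get NULL for r's columns.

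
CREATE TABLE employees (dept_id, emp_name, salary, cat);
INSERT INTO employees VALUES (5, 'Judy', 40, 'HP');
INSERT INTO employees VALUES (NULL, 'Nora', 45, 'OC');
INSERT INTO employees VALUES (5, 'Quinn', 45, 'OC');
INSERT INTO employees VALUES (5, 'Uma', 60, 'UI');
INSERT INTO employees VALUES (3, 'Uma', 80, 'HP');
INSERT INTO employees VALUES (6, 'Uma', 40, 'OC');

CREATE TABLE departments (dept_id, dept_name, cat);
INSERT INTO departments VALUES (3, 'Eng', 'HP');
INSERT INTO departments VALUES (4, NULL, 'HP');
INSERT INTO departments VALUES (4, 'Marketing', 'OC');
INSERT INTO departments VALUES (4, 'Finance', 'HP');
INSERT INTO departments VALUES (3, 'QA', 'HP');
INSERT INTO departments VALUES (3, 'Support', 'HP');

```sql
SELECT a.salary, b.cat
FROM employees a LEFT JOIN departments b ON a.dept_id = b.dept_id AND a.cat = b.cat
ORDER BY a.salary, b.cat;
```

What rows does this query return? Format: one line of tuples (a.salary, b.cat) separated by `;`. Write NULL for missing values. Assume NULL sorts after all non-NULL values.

(40, NULL); (40, NULL); (45, NULL); (45, NULL); (60, NULL); (80, HP); (80, HP); (80, HP)

LEFT JOIN keeps every row from `employees`; unmatched rows get NULL for `departments`'s columns.
Matching on a.dept_id = b.dept_id AND a.cat = b.cat. A NULL in a compared column never satisfies the condition.
- a row (dept_id=5, cat=HP): no match → kept, b columns NULL.
- a row (dept_id=NULL, cat=OC): no match → kept, b columns NULL.
- a row (dept_id=5, cat=OC): no match → kept, b columns NULL.
- a row (dept_id=5, cat=UI): no match → kept, b columns NULL.
- a row (dept_id=3, cat=HP): matches 3 b row(s) → 3 output row(s).
- a row (dept_id=6, cat=OC): no match → kept, b columns NULL.
After projecting and ordering:
a.salary | b.cat
40 | NULL
40 | NULL
45 | NULL
45 | NULL
60 | NULL
80 | HP
80 | HP
80 | HP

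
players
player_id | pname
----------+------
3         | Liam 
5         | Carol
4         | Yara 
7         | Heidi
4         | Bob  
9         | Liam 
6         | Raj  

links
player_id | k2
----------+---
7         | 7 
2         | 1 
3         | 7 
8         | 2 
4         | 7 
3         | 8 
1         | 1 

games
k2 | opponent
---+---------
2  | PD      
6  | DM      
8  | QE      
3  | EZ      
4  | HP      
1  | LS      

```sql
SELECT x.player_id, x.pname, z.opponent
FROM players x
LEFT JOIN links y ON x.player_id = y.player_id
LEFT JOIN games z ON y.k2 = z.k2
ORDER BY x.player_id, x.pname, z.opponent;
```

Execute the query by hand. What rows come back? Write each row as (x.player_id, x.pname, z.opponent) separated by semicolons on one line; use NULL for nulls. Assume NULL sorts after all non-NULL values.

(3, Liam, QE); (3, Liam, NULL); (4, Bob, NULL); (4, Yara, NULL); (5, Carol, NULL); (6, Raj, NULL); (7, Heidi, NULL); (9, Liam, NULL)

Step 1 — x LEFT JOIN y on player_id → 8 row(s).
Then LEFT JOIN `games z` on k2: each of those 8 rows is kept; rows whose y.k2 has no match in z get NULL for z's columns.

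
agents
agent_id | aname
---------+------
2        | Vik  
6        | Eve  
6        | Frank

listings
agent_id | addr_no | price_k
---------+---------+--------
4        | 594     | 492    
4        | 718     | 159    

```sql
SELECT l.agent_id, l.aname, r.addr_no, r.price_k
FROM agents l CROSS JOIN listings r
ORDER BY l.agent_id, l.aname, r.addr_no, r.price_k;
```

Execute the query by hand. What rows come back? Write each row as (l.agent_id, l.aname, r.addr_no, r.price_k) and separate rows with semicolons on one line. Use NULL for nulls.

(2, Vik, 594, 492); (2, Vik, 718, 159); (6, Eve, 594, 492); (6, Eve, 718, 159); (6, Frank, 594, 492); (6, Frank, 718, 159)

CROSS JOIN pairs every row of `agents` with every row of `listings`: 3 × 2 = 6 rows.
After projecting and ordering:
l.agent_id | l.aname | r.addr_no | r.price_k
2 | Vik | 594 | 492
2 | Vik | 718 | 159
6 | Eve | 594 | 492
6 | Eve | 718 | 159
6 | Frank | 594 | 492
6 | Frank | 718 | 159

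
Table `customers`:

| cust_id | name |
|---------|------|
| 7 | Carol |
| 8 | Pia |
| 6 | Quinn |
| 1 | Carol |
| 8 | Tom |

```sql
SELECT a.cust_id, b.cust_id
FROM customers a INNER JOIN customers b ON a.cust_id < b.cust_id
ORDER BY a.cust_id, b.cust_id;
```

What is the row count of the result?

INNER JOIN keeps only pairs where the ON condition holds.
Matching on a.cust_id < b.cust_id.
- a row (cust_id=7): matches 2 b row(s) → 2 output row(s).
- a row (cust_id=8): no match → dropped.
- a row (cust_id=6): matches 3 b row(s) → 3 output row(s).
- a row (cust_id=1): matches 4 b row(s) → 4 output row(s).
- a row (cust_id=8): no match → dropped.
Total: 9 rows.

9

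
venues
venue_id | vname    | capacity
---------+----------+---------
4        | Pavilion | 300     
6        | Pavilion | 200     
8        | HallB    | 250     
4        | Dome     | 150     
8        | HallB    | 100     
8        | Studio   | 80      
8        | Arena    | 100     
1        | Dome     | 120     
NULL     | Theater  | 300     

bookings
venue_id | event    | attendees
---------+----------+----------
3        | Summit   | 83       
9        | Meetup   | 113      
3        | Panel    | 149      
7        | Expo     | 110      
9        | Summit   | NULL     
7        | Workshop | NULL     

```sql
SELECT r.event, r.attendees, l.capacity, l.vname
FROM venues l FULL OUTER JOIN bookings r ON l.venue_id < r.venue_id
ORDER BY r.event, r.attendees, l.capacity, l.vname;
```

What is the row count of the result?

FULL OUTER JOIN keeps every row from both sides; unmatched rows get NULL for the other side's columns.
Matching on l.venue_id < r.venue_id. A NULL in a compared column never satisfies the condition.
Matched pairs: 26; unmatched l rows kept: 1; unmatched r rows kept: 0.
Total: 26 matched + 1 padded = 27 rows.

27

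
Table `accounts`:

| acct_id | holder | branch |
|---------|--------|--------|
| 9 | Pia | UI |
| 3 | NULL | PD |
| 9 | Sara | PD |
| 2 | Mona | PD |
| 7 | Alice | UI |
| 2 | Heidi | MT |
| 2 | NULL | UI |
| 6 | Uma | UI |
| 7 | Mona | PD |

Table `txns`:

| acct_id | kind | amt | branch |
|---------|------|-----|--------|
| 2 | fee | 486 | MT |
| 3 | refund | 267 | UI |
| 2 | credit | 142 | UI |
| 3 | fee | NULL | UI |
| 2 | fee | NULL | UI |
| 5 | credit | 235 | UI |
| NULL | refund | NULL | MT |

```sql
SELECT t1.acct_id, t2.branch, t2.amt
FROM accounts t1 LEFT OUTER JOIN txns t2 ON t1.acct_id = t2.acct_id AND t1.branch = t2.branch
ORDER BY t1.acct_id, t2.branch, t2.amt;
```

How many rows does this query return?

LEFT JOIN keeps every row from `accounts`; unmatched rows get NULL for `txns`'s columns.
Matching on t1.acct_id = t2.acct_id AND t1.branch = t2.branch. A NULL in a compared column never satisfies the condition.
Matched pairs: 3; unmatched t1 rows kept: 7.
Total: 3 matched + 7 padded = 10 rows.

10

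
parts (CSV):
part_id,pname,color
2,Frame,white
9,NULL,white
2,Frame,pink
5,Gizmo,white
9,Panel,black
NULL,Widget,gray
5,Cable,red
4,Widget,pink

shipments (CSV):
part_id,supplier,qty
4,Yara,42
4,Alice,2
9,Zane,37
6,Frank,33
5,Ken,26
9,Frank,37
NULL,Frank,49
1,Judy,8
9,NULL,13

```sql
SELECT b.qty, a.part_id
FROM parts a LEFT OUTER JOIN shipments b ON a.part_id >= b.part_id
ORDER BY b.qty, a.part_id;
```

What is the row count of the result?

LEFT JOIN keeps every row from `parts`; unmatched rows get NULL for `shipments`'s columns.
Matching on a.part_id >= b.part_id. A NULL in a compared column never satisfies the condition.
- a[0] part_id=2 → 1 match(es) in b → 1 row(s).
- a[1] part_id=9 → 8 match(es) in b → 8 row(s).
- a[2] part_id=2 → 1 match(es) in b → 1 row(s).
- a[3] part_id=5 → 4 match(es) in b → 4 row(s).
- a[4] part_id=9 → 8 match(es) in b → 8 row(s).
- a[5] part_id=NULL → no match; kept with NULLs on the b side.
- a[6] part_id=5 → 4 match(es) in b → 4 row(s).
- a[7] part_id=4 → 3 match(es) in b → 3 row(s).
Total: 29 matched + 1 padded = 30 rows.

30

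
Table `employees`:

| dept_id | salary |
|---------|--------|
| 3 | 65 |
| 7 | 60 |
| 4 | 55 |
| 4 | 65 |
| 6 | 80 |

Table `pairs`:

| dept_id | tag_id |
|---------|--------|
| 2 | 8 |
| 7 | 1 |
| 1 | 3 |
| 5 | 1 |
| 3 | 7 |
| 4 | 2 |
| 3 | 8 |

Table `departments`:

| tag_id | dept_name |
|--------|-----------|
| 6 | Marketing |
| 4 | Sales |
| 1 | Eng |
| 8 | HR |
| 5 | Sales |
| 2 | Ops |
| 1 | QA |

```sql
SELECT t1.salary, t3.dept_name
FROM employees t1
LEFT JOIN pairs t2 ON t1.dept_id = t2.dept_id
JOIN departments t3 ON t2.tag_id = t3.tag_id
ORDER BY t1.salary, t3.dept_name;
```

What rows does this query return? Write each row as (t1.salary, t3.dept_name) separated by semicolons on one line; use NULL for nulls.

(55, Ops); (60, Eng); (60, QA); (65, HR); (65, Ops)

Joins associate left-to-right: employees LEFT JOIN pairs on dept_id gives 6 intermediate row(s).
Then INNER JOIN `departments t3` on tag_id: keep only rows whose t2.tag_id appears in t3.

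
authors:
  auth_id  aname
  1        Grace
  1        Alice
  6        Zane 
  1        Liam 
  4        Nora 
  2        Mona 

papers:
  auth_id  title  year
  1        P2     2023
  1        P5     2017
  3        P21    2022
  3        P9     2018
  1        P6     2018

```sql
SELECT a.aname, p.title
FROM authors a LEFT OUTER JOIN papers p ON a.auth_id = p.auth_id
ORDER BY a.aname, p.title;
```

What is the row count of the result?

12

LEFT JOIN keeps every row from `authors`; unmatched rows get NULL for `papers`'s columns.
Matching on a.auth_id = p.auth_id.
- a (auth_id=1) pairs with 3 row(s) of p.
- a (auth_id=1) pairs with 3 row(s) of p.
- a (auth_id=6) has no partner → padded with NULL.
- a (auth_id=1) pairs with 3 row(s) of p.
- a (auth_id=4) has no partner → padded with NULL.
- a (auth_id=2) has no partner → padded with NULL.
Total: 9 matched + 3 padded = 12 rows.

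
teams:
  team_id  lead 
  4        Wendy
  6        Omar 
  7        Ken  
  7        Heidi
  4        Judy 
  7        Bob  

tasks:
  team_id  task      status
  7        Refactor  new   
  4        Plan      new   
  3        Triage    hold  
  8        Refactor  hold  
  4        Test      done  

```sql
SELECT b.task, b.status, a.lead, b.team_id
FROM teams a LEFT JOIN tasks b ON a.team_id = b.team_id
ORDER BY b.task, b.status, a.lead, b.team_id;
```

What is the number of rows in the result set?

LEFT JOIN keeps every row from `teams`; unmatched rows get NULL for `tasks`'s columns.
Matching on a.team_id = b.team_id.
- a[0] team_id=4 → 2 match(es) in b → 2 row(s).
- a[1] team_id=6 → no match; kept with NULLs on the b side.
- a[2] team_id=7 → 1 match(es) in b → 1 row(s).
- a[3] team_id=7 → 1 match(es) in b → 1 row(s).
- a[4] team_id=4 → 2 match(es) in b → 2 row(s).
- a[5] team_id=7 → 1 match(es) in b → 1 row(s).
Total: 7 matched + 1 padded = 8 rows.

8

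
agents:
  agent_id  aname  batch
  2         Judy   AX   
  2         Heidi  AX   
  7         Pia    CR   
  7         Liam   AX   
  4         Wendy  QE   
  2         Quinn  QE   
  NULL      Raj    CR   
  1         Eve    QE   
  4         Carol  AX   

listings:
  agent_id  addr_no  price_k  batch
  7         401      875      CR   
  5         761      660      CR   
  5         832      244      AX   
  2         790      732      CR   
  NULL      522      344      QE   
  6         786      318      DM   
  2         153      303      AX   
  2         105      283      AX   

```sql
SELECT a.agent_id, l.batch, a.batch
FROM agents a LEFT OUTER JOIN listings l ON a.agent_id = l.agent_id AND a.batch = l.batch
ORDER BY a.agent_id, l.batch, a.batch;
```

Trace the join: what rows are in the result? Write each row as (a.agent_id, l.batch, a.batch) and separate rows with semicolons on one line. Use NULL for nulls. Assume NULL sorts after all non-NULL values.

(1, NULL, QE); (2, AX, AX); (2, AX, AX); (2, AX, AX); (2, AX, AX); (2, NULL, QE); (4, NULL, AX); (4, NULL, QE); (7, CR, CR); (7, NULL, AX); (NULL, NULL, CR)

LEFT JOIN keeps every row from `agents`; unmatched rows get NULL for `listings`'s columns.
Matching on a.agent_id = l.agent_id AND a.batch = l.batch. A NULL in a compared column never satisfies the condition.
Matched pairs: 5; unmatched a rows kept: 6.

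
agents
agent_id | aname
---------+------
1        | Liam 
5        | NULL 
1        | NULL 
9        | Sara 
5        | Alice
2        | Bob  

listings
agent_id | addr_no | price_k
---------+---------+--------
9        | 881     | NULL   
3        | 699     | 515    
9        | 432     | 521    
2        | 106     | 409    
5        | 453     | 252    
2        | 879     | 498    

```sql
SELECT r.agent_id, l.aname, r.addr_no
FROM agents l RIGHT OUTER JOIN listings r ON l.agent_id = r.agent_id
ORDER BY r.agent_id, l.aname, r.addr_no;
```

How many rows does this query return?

7

RIGHT JOIN keeps every row from `listings`; unmatched rows get NULL for `agents`'s columns.
Matching on l.agent_id = r.agent_id.
Matched pairs: 6; unmatched r rows kept: 1.
Total: 6 matched + 1 padded = 7 rows.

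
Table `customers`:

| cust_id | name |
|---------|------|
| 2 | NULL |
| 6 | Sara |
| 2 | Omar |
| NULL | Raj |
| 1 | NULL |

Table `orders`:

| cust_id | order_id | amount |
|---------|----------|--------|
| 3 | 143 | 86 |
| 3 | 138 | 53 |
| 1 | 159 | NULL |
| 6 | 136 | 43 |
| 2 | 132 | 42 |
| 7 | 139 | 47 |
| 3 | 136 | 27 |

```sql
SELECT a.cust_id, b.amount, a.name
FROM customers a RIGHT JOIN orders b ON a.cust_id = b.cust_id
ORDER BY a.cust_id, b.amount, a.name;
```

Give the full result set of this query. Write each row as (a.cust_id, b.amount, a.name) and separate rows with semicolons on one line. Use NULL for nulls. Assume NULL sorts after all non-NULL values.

(1, NULL, NULL); (2, 42, Omar); (2, 42, NULL); (6, 43, Sara); (NULL, 27, NULL); (NULL, 47, NULL); (NULL, 53, NULL); (NULL, 86, NULL)

RIGHT JOIN keeps every row from `orders`; unmatched rows get NULL for `customers`'s columns.
Matching on a.cust_id = b.cust_id. A NULL in a compared column never satisfies the condition.
- a[0] cust_id=2 → 1 match(es) in b → 1 row(s).
- a[1] cust_id=6 → 1 match(es) in b → 1 row(s).
- a[2] cust_id=2 → 1 match(es) in b → 1 row(s).
- a[3] cust_id=NULL → no match.
- a[4] cust_id=1 → 1 match(es) in b → 1 row(s).
- 4 b row(s) had no a match → kept, a columns NULL.
After projecting and ordering:
a.cust_id | b.amount | a.name
1 | NULL | NULL
2 | 42 | Omar
2 | 42 | NULL
6 | 43 | Sara
NULL | 27 | NULL
NULL | 47 | NULL
NULL | 53 | NULL
NULL | 86 | NULL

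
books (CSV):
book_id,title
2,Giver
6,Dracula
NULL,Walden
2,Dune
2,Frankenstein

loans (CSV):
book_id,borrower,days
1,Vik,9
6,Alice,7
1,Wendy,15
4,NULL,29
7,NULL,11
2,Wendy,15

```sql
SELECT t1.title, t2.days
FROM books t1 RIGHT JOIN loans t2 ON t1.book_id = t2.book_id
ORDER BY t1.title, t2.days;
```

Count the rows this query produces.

RIGHT JOIN keeps every row from `loans`; unmatched rows get NULL for `books`'s columns.
Matching on t1.book_id = t2.book_id. A NULL in a compared column never satisfies the condition.
- t1[0] book_id=2 → 1 match(es) in t2 → 1 row(s).
- t1[1] book_id=6 → 1 match(es) in t2 → 1 row(s).
- t1[2] book_id=NULL → no match.
- t1[3] book_id=2 → 1 match(es) in t2 → 1 row(s).
- t1[4] book_id=2 → 1 match(es) in t2 → 1 row(s).
- 4 row(s) from t2 found no t1 partner → padded with NULL.
Total: 4 matched + 4 padded = 8 rows.

8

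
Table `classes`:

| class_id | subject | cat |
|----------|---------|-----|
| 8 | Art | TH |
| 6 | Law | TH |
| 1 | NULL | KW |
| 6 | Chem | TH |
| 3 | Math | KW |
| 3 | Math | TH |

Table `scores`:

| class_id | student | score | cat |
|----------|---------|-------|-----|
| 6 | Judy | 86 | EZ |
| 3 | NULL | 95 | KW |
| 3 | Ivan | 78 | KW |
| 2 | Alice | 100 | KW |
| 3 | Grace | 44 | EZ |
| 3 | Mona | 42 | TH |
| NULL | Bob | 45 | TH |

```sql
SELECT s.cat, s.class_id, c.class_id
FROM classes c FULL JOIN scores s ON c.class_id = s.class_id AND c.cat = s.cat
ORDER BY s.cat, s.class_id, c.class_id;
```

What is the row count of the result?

11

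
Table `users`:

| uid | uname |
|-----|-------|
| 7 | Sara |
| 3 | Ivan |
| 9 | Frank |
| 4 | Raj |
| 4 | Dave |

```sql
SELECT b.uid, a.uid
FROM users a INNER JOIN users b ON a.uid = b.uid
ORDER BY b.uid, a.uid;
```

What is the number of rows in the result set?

7

INNER JOIN keeps only pairs where the ON condition holds.
Matching on a.uid = b.uid.
- a[0] uid=7 → 1 match(es) in b → 1 row(s).
- a[1] uid=3 → 1 match(es) in b → 1 row(s).
- a[2] uid=9 → 1 match(es) in b → 1 row(s).
- a[3] uid=4 → 2 match(es) in b → 2 row(s).
- a[4] uid=4 → 2 match(es) in b → 2 row(s).
Total: 7 rows.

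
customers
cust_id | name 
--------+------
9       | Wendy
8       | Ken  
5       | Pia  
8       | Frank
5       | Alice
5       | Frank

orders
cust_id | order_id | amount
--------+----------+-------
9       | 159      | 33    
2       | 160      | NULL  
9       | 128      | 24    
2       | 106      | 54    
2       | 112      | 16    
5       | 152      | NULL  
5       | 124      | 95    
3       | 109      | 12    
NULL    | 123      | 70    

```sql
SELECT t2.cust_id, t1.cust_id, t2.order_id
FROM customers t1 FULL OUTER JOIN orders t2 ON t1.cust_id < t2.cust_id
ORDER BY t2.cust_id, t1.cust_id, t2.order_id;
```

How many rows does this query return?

FULL OUTER JOIN keeps every row from both sides; unmatched rows get NULL for the other side's columns.
Matching on t1.cust_id < t2.cust_id. A NULL in a compared column never satisfies the condition.
Matched pairs: 10; unmatched t1 rows kept: 1; unmatched t2 rows kept: 7.
Total: 10 matched + 8 padded = 18 rows.

18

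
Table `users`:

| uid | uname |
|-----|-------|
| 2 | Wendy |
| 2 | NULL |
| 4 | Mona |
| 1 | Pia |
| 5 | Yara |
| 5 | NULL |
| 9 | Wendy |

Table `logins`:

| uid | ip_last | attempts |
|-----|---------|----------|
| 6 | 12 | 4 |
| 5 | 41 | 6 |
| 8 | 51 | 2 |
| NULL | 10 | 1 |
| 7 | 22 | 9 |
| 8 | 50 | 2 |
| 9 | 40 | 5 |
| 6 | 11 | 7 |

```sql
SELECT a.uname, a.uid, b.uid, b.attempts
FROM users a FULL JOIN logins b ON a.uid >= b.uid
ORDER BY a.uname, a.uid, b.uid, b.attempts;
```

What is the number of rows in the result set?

FULL OUTER JOIN keeps every row from both sides; unmatched rows get NULL for the other side's columns.
Matching on a.uid >= b.uid. A NULL in a compared column never satisfies the condition.
- a (uid=2) has no partner → padded with NULL.
- a (uid=2) has no partner → padded with NULL.
- a (uid=4) has no partner → padded with NULL.
- a (uid=1) has no partner → padded with NULL.
- a (uid=5) pairs with 1 row(s) of b.
- a (uid=5) pairs with 1 row(s) of b.
- a (uid=9) pairs with 7 row(s) of b.
- 1 row(s) from b found no a partner → padded with NULL.
Total: 9 matched + 5 padded = 14 rows.

14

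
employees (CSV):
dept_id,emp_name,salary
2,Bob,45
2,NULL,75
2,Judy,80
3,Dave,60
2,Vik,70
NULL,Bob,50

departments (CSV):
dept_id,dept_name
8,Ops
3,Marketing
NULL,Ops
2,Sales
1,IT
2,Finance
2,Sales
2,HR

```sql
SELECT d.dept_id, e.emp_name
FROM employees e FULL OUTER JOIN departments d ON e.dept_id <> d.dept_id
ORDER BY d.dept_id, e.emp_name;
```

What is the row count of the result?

FULL OUTER JOIN keeps every row from both sides; unmatched rows get NULL for the other side's columns.
Matching on e.dept_id <> d.dept_id. A NULL in a compared column never satisfies the condition.
- e row (dept_id=2): matches 3 d row(s) → 3 output row(s).
- e row (dept_id=2): matches 3 d row(s) → 3 output row(s).
- e row (dept_id=2): matches 3 d row(s) → 3 output row(s).
- e row (dept_id=3): matches 6 d row(s) → 6 output row(s).
- e row (dept_id=2): matches 3 d row(s) → 3 output row(s).
- e row (dept_id=NULL): no match → kept, d columns NULL.
- 1 row(s) from d found no e partner → padded with NULL.
Total: 18 matched + 2 padded = 20 rows.

20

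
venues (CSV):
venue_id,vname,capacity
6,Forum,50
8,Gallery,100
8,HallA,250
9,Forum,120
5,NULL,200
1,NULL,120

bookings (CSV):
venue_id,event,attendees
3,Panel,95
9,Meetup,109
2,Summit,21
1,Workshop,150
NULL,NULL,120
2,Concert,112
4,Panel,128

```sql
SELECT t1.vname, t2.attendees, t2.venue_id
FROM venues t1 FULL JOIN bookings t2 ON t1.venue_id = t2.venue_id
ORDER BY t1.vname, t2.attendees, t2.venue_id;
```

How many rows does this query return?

11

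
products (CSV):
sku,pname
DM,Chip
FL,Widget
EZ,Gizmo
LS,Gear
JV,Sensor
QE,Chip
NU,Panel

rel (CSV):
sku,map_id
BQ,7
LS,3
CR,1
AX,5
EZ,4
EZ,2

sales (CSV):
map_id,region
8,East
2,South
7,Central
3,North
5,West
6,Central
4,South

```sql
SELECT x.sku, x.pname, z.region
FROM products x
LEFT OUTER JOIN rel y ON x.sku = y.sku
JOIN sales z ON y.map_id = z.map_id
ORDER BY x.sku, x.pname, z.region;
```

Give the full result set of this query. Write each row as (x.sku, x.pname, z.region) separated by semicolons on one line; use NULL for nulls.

(EZ, Gizmo, South); (EZ, Gizmo, South); (LS, Gear, North)

Joins associate left-to-right: products LEFT JOIN rel on sku gives 8 intermediate row(s).
Then INNER JOIN `sales z` on map_id: keep only rows whose y.map_id appears in z.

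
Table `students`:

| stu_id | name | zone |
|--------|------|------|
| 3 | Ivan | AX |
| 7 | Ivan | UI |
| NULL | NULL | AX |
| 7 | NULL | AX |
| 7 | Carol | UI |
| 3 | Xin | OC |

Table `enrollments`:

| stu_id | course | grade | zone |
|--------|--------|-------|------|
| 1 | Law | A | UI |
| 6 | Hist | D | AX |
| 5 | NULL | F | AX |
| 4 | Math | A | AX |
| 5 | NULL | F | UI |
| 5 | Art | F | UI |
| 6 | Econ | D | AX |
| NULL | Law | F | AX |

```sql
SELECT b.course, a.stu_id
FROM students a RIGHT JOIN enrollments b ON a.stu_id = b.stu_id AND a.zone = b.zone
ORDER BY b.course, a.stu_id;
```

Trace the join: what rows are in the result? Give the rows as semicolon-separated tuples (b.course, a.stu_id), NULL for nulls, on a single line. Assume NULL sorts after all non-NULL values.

(Art, NULL); (Econ, NULL); (Hist, NULL); (Law, NULL); (Law, NULL); (Math, NULL); (NULL, NULL); (NULL, NULL)

RIGHT JOIN keeps every row from `enrollments`; unmatched rows get NULL for `students`'s columns.
Matching on a.stu_id = b.stu_id AND a.zone = b.zone. A NULL in a compared column never satisfies the condition.
Matched pairs: 0; unmatched b rows kept: 8.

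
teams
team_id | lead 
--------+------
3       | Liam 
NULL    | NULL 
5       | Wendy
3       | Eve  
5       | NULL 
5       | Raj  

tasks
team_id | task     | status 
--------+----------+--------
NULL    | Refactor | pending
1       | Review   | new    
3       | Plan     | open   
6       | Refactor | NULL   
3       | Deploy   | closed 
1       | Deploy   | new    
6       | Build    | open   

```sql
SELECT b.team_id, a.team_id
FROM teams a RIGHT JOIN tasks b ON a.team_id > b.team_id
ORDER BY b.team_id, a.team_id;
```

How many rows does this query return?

19

RIGHT JOIN keeps every row from `tasks`; unmatched rows get NULL for `teams`'s columns.
Matching on a.team_id > b.team_id. A NULL in a compared column never satisfies the condition.
Matched pairs: 16; unmatched b rows kept: 3.
Total: 16 matched + 3 padded = 19 rows.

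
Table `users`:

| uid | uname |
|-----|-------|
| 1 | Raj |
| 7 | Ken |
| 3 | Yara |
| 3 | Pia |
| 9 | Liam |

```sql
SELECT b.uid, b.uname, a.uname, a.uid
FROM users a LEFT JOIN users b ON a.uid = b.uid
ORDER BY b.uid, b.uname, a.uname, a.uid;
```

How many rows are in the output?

LEFT JOIN keeps every row from `users a`; unmatched rows get NULL for `users b`'s columns.
Matching on a.uid = b.uid.
- uid=1: 1 matching b row(s), so 1 row(s) emitted.
- uid=7: 1 matching b row(s), so 1 row(s) emitted.
- uid=3: 2 matching b row(s), so 2 row(s) emitted.
- uid=3: 2 matching b row(s), so 2 row(s) emitted.
- uid=9: 1 matching b row(s), so 1 row(s) emitted.
Total: 7 rows.

7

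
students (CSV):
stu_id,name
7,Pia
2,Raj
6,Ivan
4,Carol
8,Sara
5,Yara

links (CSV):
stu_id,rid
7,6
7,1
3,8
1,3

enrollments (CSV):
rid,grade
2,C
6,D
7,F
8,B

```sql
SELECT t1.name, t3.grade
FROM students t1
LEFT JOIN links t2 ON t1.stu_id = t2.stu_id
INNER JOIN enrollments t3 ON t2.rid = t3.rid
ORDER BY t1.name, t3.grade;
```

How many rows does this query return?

1

Step 1 — t1 LEFT JOIN t2 on stu_id → 7 row(s).
Then INNER JOIN `enrollments t3` on rid: keep only rows whose t2.rid appears in t3.
Result: 1 row(s).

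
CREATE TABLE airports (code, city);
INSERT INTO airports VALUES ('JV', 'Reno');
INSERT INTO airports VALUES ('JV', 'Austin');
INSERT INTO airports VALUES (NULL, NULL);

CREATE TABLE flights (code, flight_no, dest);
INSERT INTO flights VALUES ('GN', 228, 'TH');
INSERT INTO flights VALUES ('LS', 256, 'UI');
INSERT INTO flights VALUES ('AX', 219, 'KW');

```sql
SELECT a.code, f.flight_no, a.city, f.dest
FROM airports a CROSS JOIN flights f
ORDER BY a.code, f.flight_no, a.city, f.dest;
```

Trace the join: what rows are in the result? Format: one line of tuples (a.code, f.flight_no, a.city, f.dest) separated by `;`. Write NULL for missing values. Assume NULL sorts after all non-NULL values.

CROSS JOIN pairs every row of `airports` with every row of `flights`: 3 × 3 = 9 rows.
After projecting and ordering:
a.code | f.flight_no | a.city | f.dest
JV | 219 | Austin | KW
JV | 219 | Reno | KW
JV | 228 | Austin | TH
JV | 228 | Reno | TH
JV | 256 | Austin | UI
JV | 256 | Reno | UI
NULL | 219 | NULL | KW
NULL | 228 | NULL | TH
NULL | 256 | NULL | UI

(JV, 219, Austin, KW); (JV, 219, Reno, KW); (JV, 228, Austin, TH); (JV, 228, Reno, TH); (JV, 256, Austin, UI); (JV, 256, Reno, UI); (NULL, 219, NULL, KW); (NULL, 228, NULL, TH); (NULL, 256, NULL, UI)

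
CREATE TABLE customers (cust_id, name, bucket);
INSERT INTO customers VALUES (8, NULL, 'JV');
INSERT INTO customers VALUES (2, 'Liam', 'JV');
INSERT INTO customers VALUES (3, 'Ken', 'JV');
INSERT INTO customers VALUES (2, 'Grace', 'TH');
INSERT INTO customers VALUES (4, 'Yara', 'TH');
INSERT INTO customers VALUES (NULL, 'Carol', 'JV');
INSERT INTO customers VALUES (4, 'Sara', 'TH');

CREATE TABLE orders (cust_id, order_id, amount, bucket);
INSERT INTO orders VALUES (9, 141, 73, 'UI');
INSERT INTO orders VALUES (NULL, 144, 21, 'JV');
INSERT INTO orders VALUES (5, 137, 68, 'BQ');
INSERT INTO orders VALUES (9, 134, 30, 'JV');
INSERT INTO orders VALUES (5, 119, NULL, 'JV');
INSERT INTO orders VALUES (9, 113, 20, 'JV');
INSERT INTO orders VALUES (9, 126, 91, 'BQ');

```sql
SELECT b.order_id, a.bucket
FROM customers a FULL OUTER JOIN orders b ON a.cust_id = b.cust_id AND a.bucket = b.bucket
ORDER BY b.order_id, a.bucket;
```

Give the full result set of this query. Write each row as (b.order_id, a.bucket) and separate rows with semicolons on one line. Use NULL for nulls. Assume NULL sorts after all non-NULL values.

FULL OUTER JOIN keeps every row from both sides; unmatched rows get NULL for the other side's columns.
Matching on a.cust_id = b.cust_id AND a.bucket = b.bucket. A NULL in a compared column never satisfies the condition.
Matched pairs: 0; unmatched a rows kept: 7; unmatched b rows kept: 7.

(113, NULL); (119, NULL); (126, NULL); (134, NULL); (137, NULL); (141, NULL); (144, NULL); (NULL, JV); (NULL, JV); (NULL, JV); (NULL, JV); (NULL, TH); (NULL, TH); (NULL, TH)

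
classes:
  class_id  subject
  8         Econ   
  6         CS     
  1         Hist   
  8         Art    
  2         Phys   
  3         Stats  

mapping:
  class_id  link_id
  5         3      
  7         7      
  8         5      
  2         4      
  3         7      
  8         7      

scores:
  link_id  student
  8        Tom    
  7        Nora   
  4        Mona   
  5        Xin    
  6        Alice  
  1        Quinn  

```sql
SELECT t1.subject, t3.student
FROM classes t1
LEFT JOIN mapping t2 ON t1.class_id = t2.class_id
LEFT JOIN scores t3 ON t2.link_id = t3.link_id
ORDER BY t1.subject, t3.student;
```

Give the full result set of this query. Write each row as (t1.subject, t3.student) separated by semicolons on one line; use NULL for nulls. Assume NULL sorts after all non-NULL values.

Step 1 — t1 LEFT JOIN t2 on class_id → 8 row(s).
Then LEFT JOIN `scores t3` on link_id: each of those 8 rows is kept; rows whose t2.link_id has no match in t3 get NULL for t3's columns.

(Art, Nora); (Art, Xin); (CS, NULL); (Econ, Nora); (Econ, Xin); (Hist, NULL); (Phys, Mona); (Stats, Nora)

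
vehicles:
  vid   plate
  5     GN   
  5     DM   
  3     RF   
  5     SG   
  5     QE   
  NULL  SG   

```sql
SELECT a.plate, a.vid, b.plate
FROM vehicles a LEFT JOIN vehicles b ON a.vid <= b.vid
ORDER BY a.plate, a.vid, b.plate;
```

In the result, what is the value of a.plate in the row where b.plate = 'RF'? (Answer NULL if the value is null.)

RF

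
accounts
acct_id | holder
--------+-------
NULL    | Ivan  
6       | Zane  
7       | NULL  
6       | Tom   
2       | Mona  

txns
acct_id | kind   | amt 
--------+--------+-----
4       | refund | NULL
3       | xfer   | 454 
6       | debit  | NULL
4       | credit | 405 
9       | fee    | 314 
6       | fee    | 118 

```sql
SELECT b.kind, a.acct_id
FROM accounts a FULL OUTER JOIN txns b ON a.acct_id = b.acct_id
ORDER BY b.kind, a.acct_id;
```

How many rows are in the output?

FULL OUTER JOIN keeps every row from both sides; unmatched rows get NULL for the other side's columns.
Matching on a.acct_id = b.acct_id. A NULL in a compared column never satisfies the condition.
- acct_id=NULL: no b row matches, row kept with b columns NULL.
- acct_id=6: 2 matching b row(s), so 2 row(s) emitted.
- acct_id=7: no b row matches, row kept with b columns NULL.
- acct_id=6: 2 matching b row(s), so 2 row(s) emitted.
- acct_id=2: no b row matches, row kept with b columns NULL.
- 4 row(s) from b found no a partner → padded with NULL.
Total: 4 matched + 7 padded = 11 rows.

11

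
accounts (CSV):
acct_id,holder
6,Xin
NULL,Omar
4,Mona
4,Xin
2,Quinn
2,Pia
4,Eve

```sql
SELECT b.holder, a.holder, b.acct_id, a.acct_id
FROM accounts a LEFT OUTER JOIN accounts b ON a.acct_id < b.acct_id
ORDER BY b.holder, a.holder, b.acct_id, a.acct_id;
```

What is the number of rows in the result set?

LEFT JOIN keeps every row from `accounts a`; unmatched rows get NULL for `accounts b`'s columns.
Matching on a.acct_id < b.acct_id. A NULL in a compared column never satisfies the condition.
- a (acct_id=6) has no partner → padded with NULL.
- a (acct_id=NULL) has no partner → padded with NULL.
- a (acct_id=4) pairs with 1 row(s) of b.
- a (acct_id=4) pairs with 1 row(s) of b.
- a (acct_id=2) pairs with 4 row(s) of b.
- a (acct_id=2) pairs with 4 row(s) of b.
- a (acct_id=4) pairs with 1 row(s) of b.
Total: 11 matched + 2 padded = 13 rows.

13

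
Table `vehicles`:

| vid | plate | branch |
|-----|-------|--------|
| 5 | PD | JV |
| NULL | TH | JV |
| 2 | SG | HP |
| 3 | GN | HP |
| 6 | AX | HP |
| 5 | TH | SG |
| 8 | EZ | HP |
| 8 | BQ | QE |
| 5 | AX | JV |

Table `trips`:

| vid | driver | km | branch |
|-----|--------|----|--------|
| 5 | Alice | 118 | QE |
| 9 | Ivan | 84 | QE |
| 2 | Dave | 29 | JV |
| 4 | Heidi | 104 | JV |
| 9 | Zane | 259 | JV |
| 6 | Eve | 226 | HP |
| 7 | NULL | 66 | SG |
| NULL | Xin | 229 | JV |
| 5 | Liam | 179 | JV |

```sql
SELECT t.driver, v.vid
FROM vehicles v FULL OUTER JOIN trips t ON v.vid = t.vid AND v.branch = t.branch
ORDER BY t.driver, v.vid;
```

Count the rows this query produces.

FULL OUTER JOIN keeps every row from both sides; unmatched rows get NULL for the other side's columns.
Matching on v.vid = t.vid AND v.branch = t.branch. A NULL in a compared column never satisfies the condition.
- v[0] vid=5, branch=JV → 1 match(es) in t → 1 row(s).
- v[1] vid=NULL, branch=JV → no match; kept with NULLs on the t side.
- v[2] vid=2, branch=HP → no match; kept with NULLs on the t side.
- v[3] vid=3, branch=HP → no match; kept with NULLs on the t side.
- v[4] vid=6, branch=HP → 1 match(es) in t → 1 row(s).
- v[5] vid=5, branch=SG → no match; kept with NULLs on the t side.
- v[6] vid=8, branch=HP → no match; kept with NULLs on the t side.
- v[7] vid=8, branch=QE → no match; kept with NULLs on the t side.
- v[8] vid=5, branch=JV → 1 match(es) in t → 1 row(s).
- 7 t row(s) had no v match → kept, v columns NULL.
Total: 3 matched + 13 padded = 16 rows.

16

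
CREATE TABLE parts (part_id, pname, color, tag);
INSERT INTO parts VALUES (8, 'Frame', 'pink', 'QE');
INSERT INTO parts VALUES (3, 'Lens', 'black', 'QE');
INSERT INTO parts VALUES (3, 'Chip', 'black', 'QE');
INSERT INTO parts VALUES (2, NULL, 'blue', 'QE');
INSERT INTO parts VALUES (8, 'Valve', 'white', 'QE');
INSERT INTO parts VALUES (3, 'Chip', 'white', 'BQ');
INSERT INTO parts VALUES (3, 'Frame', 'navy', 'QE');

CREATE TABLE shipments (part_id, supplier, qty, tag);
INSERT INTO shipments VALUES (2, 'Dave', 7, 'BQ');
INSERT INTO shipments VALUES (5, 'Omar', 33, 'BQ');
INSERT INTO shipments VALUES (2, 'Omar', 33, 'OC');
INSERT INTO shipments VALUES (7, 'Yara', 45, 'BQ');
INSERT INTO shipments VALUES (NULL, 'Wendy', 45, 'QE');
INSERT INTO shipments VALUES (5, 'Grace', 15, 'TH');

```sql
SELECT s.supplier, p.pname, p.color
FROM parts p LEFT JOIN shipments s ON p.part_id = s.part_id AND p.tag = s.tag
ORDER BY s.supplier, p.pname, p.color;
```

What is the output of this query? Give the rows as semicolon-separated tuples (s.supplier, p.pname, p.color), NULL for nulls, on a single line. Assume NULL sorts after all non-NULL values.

LEFT JOIN keeps every row from `parts`; unmatched rows get NULL for `shipments`'s columns.
Matching on p.part_id = s.part_id AND p.tag = s.tag. A NULL in a compared column never satisfies the condition.
- p[0] part_id=8, tag=QE → no match; kept with NULLs on the s side.
- p[1] part_id=3, tag=QE → no match; kept with NULLs on the s side.
- p[2] part_id=3, tag=QE → no match; kept with NULLs on the s side.
- p[3] part_id=2, tag=QE → no match; kept with NULLs on the s side.
- p[4] part_id=8, tag=QE → no match; kept with NULLs on the s side.
- p[5] part_id=3, tag=BQ → no match; kept with NULLs on the s side.
- p[6] part_id=3, tag=QE → no match; kept with NULLs on the s side.
After projecting and ordering:
s.supplier | p.pname | p.color
NULL | Chip | black
NULL | Chip | white
NULL | Frame | navy
NULL | Frame | pink
NULL | Lens | black
NULL | Valve | white
NULL | NULL | blue

(NULL, Chip, black); (NULL, Chip, white); (NULL, Frame, navy); (NULL, Frame, pink); (NULL, Lens, black); (NULL, Valve, white); (NULL, NULL, blue)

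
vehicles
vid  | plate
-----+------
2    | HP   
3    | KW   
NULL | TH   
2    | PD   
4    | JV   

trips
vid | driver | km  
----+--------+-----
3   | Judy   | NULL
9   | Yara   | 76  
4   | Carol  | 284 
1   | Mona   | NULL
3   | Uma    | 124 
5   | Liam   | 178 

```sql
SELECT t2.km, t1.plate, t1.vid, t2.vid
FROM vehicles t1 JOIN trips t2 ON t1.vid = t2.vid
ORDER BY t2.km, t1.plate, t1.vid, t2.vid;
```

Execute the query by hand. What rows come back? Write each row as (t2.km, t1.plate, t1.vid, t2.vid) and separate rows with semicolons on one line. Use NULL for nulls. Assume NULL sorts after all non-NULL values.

(124, KW, 3, 3); (284, JV, 4, 4); (NULL, KW, 3, 3)

INNER JOIN keeps only pairs where the ON condition holds.
Matching on t1.vid = t2.vid. A NULL in a compared column never satisfies the condition.
Matched pairs: 3.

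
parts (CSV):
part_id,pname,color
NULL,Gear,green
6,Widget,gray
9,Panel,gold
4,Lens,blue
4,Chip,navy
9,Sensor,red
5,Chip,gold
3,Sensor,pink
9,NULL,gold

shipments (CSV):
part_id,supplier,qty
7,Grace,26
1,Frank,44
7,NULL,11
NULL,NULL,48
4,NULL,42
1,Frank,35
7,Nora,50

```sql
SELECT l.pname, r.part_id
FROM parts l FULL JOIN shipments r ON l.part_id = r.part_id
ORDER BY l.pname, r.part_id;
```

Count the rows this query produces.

FULL OUTER JOIN keeps every row from both sides; unmatched rows get NULL for the other side's columns.
Matching on l.part_id = r.part_id. A NULL in a compared column never satisfies the condition.
Matched pairs: 2; unmatched l rows kept: 7; unmatched r rows kept: 6.
Total: 2 matched + 13 padded = 15 rows.

15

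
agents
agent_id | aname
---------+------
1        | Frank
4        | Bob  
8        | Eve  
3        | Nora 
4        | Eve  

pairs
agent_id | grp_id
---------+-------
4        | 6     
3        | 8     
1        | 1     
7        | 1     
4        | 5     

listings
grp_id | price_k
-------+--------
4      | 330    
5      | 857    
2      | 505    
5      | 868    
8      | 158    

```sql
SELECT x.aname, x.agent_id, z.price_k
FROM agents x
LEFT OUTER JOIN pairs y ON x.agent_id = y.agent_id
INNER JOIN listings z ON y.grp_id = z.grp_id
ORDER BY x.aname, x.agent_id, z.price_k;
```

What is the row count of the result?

5

Step 1 — x LEFT JOIN y on agent_id → 7 row(s).
Then INNER JOIN `listings z` on grp_id: keep only rows whose y.grp_id appears in z.
Result: 5 row(s).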